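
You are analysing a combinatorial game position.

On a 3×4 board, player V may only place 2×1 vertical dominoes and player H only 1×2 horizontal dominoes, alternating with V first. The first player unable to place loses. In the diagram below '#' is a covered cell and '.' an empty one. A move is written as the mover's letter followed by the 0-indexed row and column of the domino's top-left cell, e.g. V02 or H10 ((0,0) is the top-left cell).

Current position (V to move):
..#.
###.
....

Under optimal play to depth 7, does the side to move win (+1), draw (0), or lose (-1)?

p1 V@[..#./###./....]: V03[..##/####/....]-1* V13[..#./####/...#]-1
p2 H@[..##/####/....]: H00[####/####/....]+1* H20[..##/####/##..]+1 H21[..##/####/.##.]+1 H22[..##/####/..##]+1
p3 V@[####/####/....] terminal -1; root [..#./###./....] d7

value(..#./###./...., V) = -1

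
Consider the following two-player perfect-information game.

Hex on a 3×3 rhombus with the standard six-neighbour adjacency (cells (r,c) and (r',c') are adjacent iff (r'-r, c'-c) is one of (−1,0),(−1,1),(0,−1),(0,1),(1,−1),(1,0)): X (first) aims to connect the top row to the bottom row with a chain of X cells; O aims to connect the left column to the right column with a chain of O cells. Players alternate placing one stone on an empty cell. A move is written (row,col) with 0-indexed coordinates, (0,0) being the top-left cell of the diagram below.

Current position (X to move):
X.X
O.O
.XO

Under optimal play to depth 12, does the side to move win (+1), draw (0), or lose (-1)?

value(X.X/O.O/.XO, X) = +1

ply 1, X at X.X/O.O/.XO | (0,1)=-1→XXX/O.O/.XO; (1,1)=+1→X.X/OXO/.XO*; (2,0)=-1→X.X/O.O/XXO
ply 2: X.X/OXO/.XO is terminal -1 (O); from X.X/O.O/.XO depth 12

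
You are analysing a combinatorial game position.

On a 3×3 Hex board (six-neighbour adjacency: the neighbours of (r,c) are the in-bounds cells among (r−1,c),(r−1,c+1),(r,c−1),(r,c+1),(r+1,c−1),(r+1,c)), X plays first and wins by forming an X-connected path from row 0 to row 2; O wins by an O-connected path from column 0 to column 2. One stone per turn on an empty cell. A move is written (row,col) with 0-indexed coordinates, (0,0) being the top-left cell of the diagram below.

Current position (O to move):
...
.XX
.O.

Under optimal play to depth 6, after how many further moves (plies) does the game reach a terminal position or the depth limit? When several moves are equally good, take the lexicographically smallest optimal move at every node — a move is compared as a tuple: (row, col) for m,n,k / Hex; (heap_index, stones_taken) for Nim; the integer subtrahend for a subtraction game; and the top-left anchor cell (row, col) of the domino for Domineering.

ply 1, O at .../.XX/.O. | (0,0)=-1→O../.XX/.O.*; (0,1)=-1→.O./.XX/.O.; (0,2)=-1→..O/.XX/.O.; (1,0)=-1→.../OXX/.O.; (2,0)=-1→.../.XX/OO.; (2,2)=-1→.../.XX/.OO
ply 2, X at O../.XX/.O. | (0,1)=+1→OX./.XX/.O.*; (0,2)=+1→O.X/.XX/.O.; (1,0)=+1→O../XXX/.O.; (2,0)=+1→O../.XX/XO.; (2,2)=+1→O../.XX/.OX
ply 3, O at OX./.XX/.O. | (0,2)=-1→OXO/.XX/.O.*; (1,0)=-1→OX./OXX/.O.; (2,0)=-1→OX./.XX/OO.; (2,2)=-1→OX./.XX/.OO
ply 4, X at OXO/.XX/.O. | (1,0)=+1→OXO/XXX/.O.*; (2,0)=+1→OXO/.XX/XO.; (2,2)=+1→OXO/.XX/.OX
ply 5, O at OXO/XXX/.O. | (2,0)=-1→OXO/XXX/OO.*; (2,2)=-1→OXO/XXX/.OO
ply 6, X at OXO/XXX/OO. | (2,2)=+1→OXO/XXX/OOX*
ply 7: OXO/XXX/OOX is terminal -1 (O); from .../.XX/.O. depth 6

PV length from [.../.XX/.O.]: 6 plies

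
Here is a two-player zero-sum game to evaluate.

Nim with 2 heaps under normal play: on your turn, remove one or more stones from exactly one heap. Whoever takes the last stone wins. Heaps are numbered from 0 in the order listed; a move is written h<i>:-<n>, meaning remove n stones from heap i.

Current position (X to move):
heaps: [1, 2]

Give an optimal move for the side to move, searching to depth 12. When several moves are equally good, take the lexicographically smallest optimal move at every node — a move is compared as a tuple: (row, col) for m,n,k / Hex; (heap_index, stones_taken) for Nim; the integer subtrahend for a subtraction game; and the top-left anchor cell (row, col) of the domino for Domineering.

X's best at [(1,2)]: h1:-1

[(1,2)] X move#1: h0:-1:-1/(0,2), h1:-1:+1/(1,1)*, h1:-2:-1/(1,0)
[(1,1)] O move#2: h0:-1:-1/(0,1)*, h1:-1:-1/(1,0)
[(0,1)] X move#3: h1:-1:+1/(0,0)*
[(0,0)] end (terminal -1, O#4); searched (1,2) to 12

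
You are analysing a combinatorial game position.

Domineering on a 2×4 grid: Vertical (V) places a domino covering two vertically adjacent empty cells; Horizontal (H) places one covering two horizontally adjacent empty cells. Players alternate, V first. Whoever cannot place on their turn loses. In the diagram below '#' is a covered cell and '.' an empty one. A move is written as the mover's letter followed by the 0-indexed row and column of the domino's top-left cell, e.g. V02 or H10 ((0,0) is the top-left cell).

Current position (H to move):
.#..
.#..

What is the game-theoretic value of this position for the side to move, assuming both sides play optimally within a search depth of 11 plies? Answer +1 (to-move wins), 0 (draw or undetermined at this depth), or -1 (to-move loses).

value(.#../.#.., H) = +1

[.#../.#..] H move#1: H02:+1/.###/.#..*, H12:+1/.#../.###
[.###/.#..] V move#2: V00:-1/####/##..*
[####/##..] H move#3: H12:+1/####/####*
[####/####] end (terminal -1, V#4); searched .#../.#.. to 11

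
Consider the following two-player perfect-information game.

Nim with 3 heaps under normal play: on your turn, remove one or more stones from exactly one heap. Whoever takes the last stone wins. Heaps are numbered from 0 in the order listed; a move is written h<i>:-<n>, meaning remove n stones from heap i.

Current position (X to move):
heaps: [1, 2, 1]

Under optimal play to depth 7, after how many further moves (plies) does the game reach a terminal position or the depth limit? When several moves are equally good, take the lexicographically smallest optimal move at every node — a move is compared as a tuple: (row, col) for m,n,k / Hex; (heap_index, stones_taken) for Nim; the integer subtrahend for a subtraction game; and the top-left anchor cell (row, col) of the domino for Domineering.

p1 X@[(1,2,1)]: h0:-1[(0,2,1)]-1 h1:-1[(1,1,1)]-1 h1:-2[(1,0,1)]+1* h2:-1[(1,2,0)]-1
p2 O@[(1,0,1)]: h0:-1[(0,0,1)]-1* h2:-1[(1,0,0)]-1
p3 X@[(0,0,1)]: h2:-1[(0,0,0)]+1*
p4 O@[(0,0,0)] terminal -1; root [(1,2,1)] d7

PV length from [(1,2,1)]: 3 plies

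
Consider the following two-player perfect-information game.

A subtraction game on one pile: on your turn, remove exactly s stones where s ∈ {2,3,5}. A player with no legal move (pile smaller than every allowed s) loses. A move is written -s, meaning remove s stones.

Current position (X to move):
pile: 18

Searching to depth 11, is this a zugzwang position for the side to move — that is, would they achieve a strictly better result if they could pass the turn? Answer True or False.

zugzwang(18, X) = False

[18] X move#1: -2:-1/16, -3:+1/15*, -5:-1/13
[15] O move#2: -2:-1/13*, -3:-1/12, -5:-1/10
[13] X move#3: -2:-1/11, -3:-1/10, -5:+1/8*
[8] O move#4: -2:-1/6*, -3:-1/5, -5:-1/3
[6] X move#5: -2:-1/4, -3:-1/3, -5:+1/1*
[1] end (terminal -1, O#6); searched 18 to 11
suppose X passes — search the same position with O to move:
pass> [18] O move#1: -2:-1/16, -3:+1/15*, -5:-1/13
pass> [15] X move#2: -2:-1/13*, -3:-1/12, -5:-1/10
pass> [13] O move#3: -2:-1/11, -3:-1/10, -5:+1/8*
pass> [8] X move#4: -2:-1/6*, -3:-1/5, -5:-1/3
pass> [6] O move#5: -2:-1/4, -3:-1/3, -5:+1/1*
pass> [1] end (terminal -1, X#6); searched 18 to 11
for X: play +1, pass -1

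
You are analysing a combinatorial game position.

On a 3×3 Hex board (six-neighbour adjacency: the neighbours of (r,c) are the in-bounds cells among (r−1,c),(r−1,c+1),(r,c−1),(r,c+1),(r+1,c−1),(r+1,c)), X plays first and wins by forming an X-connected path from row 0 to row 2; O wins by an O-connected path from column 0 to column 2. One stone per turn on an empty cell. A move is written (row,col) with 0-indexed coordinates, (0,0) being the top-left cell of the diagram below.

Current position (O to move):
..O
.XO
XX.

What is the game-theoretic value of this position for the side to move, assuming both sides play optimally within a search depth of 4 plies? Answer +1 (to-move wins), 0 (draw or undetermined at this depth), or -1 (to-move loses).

ply 1, O at ..O/.XO/XX. | (0,0)=-1→O.O/.XO/XX.; (0,1)=+1→.OO/.XO/XX.*; (1,0)=-1→..O/OXO/XX.; (2,2)=-1→..O/.XO/XXO
ply 2, X at .OO/.XO/XX. | (0,0)=-1→XOO/.XO/XX.*; (1,0)=-1→.OO/XXO/XX.; (2,2)=-1→.OO/.XO/XXX
ply 3, O at XOO/.XO/XX. | (1,0)=+1→XOO/OXO/XX.*; (2,2)=-1→XOO/.XO/XXO
ply 4: XOO/OXO/XX. is terminal -1 (X); from ..O/.XO/XX. depth 4

value(..O/.XO/XX., O) = +1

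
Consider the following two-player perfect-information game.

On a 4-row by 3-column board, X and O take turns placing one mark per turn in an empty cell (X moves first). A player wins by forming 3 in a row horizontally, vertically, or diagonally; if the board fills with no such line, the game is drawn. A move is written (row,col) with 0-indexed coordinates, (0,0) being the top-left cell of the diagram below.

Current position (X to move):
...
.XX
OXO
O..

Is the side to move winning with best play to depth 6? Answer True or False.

X winning at [.../.XX/OXO/O..]: True

p1 X@[.../.XX/OXO/O..]: (0,0)[X../.XX/OXO/O..]-1 (0,1)[.X./.XX/OXO/O..]+1* (0,2)[..X/.XX/OXO/O..]-1 (1,0)[.../XXX/OXO/O..]+1 (3,1)[.../.XX/OXO/OX.]+1 (3,2)[.../.XX/OXO/O.X]-1
p2 O@[.X./.XX/OXO/O..] terminal -1; root [.../.XX/OXO/O..] d6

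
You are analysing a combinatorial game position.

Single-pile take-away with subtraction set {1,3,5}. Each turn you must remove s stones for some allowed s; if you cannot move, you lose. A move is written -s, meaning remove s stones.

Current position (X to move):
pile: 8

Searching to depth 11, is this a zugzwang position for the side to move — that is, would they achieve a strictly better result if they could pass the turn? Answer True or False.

ply 1, X at 8 | -1=-1→7*; -3=-1→5; -5=-1→3
ply 2, O at 7 | -1=+1→6*; -3=+1→4; -5=+1→2
ply 3, X at 6 | -1=-1→5*; -3=-1→3; -5=-1→1
ply 4, O at 5 | -1=+1→4*; -3=+1→2; -5=+1→0
ply 5, X at 4 | -1=-1→3*; -3=-1→1
ply 6, O at 3 | -1=+1→2*; -3=+1→0
ply 7, X at 2 | -1=-1→1*
ply 8, O at 1 | -1=+1→0*
ply 9: 0 is terminal -1 (X); from 8 depth 11
suppose X passes — search the same position with O to move:
pass> ply 1, O at 8 | -1=-1→7*; -3=-1→5; -5=-1→3
pass> ply 2, X at 7 | -1=+1→6*; -3=+1→4; -5=+1→2
pass> ply 3, O at 6 | -1=-1→5*; -3=-1→3; -5=-1→1
pass> ply 4, X at 5 | -1=+1→4*; -3=+1→2; -5=+1→0
pass> ply 5, O at 4 | -1=-1→3*; -3=-1→1
pass> ply 6, X at 3 | -1=+1→2*; -3=+1→0
pass> ply 7, O at 2 | -1=-1→1*
pass> ply 8, X at 1 | -1=+1→0*
pass> ply 9: 0 is terminal -1 (O); from 8 depth 11
for X: play -1, pass +1

zugzwang(8, X) = True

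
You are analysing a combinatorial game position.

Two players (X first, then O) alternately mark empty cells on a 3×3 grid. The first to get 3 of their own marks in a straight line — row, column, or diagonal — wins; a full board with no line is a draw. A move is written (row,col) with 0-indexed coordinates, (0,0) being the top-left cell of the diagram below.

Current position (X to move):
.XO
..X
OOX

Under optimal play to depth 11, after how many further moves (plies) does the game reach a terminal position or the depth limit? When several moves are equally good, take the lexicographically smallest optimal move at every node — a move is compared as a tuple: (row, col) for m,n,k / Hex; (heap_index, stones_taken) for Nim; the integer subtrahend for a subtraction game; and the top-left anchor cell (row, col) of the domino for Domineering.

PV length from [.XO/..X/OOX]: 3 plies

p1 X@[.XO/..X/OOX]: (0,0)[XXO/..X/OOX]-1 (1,0)[.XO/X.X/OOX]-1 (1,1)[.XO/.XX/OOX]+1*
p2 O@[.XO/.XX/OOX]: (0,0)[OXO/.XX/OOX]-1* (1,0)[.XO/OXX/OOX]-1
p3 X@[OXO/.XX/OOX]: (1,0)[OXO/XXX/OOX]+1*
p4 O@[OXO/XXX/OOX] terminal -1; root [.XO/..X/OOX] d11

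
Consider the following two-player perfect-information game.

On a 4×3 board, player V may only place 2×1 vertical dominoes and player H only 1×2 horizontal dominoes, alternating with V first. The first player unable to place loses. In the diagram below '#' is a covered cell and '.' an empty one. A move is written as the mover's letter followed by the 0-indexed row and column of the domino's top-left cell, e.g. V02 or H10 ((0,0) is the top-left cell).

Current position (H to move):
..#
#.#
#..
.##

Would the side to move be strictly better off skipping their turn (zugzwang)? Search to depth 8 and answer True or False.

p1 H@[..#/#.#/#../.##]: H00[###/#.#/#../.##]-1* H21[..#/#.#/###/.##]-1
p2 V@[###/#.#/#../.##]: V11[###/###/##./.##]+1*
p3 H@[###/###/##./.##] terminal -1; root [..#/#.#/#../.##] d8
pass branch (V moves first from the same position):
  | p1 V@[..#/#.#/#../.##]: V01[.##/###/#../.##]-1* V11[..#/###/##./.##]-1
  | p2 H@[.##/###/#../.##]: H21[.##/###/###/.##]+1*
  | p3 V@[.##/###/###/.##] terminal -1; root [..#/#.#/#../.##] d8
H moving scores -1; H passing scores +1

zugzwang(..#/#.#/#../.##, H) = True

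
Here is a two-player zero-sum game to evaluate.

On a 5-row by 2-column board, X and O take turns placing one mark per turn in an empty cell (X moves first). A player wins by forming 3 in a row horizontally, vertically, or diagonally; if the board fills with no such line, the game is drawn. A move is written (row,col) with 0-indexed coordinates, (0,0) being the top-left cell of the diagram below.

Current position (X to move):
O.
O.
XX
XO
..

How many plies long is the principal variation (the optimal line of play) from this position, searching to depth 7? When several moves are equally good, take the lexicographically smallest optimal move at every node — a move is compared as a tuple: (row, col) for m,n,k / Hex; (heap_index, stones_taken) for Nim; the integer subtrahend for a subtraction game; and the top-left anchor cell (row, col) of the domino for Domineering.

[O./O./XX/XO/..] X move#1: (0,1):+1/OX/O./XX/XO/..*, (1,1):+1/O./OX/XX/XO/.., (4,0):+1/O./O./XX/XO/X., (4,1):+0/O./O./XX/XO/.X
[OX/O./XX/XO/..] O move#2: (1,1):-1/OX/OO/XX/XO/..*, (4,0):-1/OX/O./XX/XO/O., (4,1):-1/OX/O./XX/XO/.O
[OX/OO/XX/XO/..] X move#3: (4,0):+1/OX/OO/XX/XO/X.*, (4,1):+0/OX/OO/XX/XO/.X
[OX/OO/XX/XO/X.] end (terminal -1, O#4); searched O./O./XX/XO/.. to 7

PV length from [O./O./XX/XO/..]: 3 plies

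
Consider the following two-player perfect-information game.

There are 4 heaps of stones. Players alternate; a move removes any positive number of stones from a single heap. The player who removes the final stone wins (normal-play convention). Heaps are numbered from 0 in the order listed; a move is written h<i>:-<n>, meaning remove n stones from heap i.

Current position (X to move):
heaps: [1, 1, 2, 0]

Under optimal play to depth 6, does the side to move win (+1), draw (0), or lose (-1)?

[(1,1,2,0)] X move#1: h0:-1:-1/(0,1,2,0), h1:-1:-1/(1,0,2,0), h2:-1:-1/(1,1,1,0), h2:-2:+1/(1,1,0,0)*
[(1,1,0,0)] O move#2: h0:-1:-1/(0,1,0,0)*, h1:-1:-1/(1,0,0,0)
[(0,1,0,0)] X move#3: h1:-1:+1/(0,0,0,0)*
[(0,0,0,0)] end (terminal -1, O#4); searched (1,1,2,0) to 6

value((1,1,2,0), X) = +1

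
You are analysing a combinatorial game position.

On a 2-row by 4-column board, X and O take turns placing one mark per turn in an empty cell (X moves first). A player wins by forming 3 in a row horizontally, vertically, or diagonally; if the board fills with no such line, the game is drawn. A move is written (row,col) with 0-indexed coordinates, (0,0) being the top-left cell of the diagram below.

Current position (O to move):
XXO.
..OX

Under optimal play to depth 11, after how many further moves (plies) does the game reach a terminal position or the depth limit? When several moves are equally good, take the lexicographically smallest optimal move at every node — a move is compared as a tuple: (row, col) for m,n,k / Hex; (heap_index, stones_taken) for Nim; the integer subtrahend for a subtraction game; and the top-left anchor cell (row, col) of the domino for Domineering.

PV length from [XXO./..OX]: 3 plies

p1 O@[XXO./..OX]: (0,3)[XXOO/..OX]+0* (1,0)[XXO./O.OX]+0 (1,1)[XXO./.OOX]+0
p2 X@[XXOO/..OX]: (1,0)[XXOO/X.OX]+0* (1,1)[XXOO/.XOX]+0
p3 O@[XXOO/X.OX]: (1,1)[XXOO/XOOX]+0*
p4 X@[XXOO/XOOX] terminal +0; root [XXO./..OX] d11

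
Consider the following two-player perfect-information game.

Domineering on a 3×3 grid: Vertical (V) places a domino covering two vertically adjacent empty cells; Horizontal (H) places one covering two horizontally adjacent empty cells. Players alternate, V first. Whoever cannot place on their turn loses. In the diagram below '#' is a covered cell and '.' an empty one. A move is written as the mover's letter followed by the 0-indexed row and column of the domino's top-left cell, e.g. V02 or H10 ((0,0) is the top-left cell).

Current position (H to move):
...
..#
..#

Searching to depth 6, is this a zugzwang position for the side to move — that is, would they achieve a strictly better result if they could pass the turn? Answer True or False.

zugzwang(.../..#/..#, H) = False

p1 H@[.../..#/..#]: H00[##./..#/..#]-1 H01[.##/..#/..#]-1 H10[.../###/..#]+1* H20[.../..#/###]-1
p2 V@[.../###/..#] terminal -1; root [.../..#/..#] d6
suppose H passes — search the same position with V to move:
pass> p1 V@[.../..#/..#]: V00[#../#.#/..#]+1* V01[.#./.##/..#]+1 V10[.../#.#/#.#]+1 V11[.../.##/.##]+1
pass> p2 H@[#../#.#/..#]: H01[###/#.#/..#]-1* H20[#../#.#/###]-1
pass> p3 V@[###/#.#/..#]: V11[###/###/.##]+1*
pass> p4 H@[###/###/.##] terminal -1; root [.../..#/..#] d6
for H: play +1, pass -1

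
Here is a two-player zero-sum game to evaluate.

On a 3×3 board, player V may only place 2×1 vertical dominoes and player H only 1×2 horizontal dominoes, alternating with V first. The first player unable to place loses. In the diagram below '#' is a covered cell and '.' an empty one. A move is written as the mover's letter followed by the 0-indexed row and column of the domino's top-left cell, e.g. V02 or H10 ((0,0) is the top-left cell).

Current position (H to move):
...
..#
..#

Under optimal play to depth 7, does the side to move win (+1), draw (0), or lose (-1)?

p1 H@[.../..#/..#]: H00[##./..#/..#]-1 H01[.##/..#/..#]-1 H10[.../###/..#]+1* H20[.../..#/###]-1
p2 V@[.../###/..#] terminal -1; root [.../..#/..#] d7

value(.../..#/..#, H) = +1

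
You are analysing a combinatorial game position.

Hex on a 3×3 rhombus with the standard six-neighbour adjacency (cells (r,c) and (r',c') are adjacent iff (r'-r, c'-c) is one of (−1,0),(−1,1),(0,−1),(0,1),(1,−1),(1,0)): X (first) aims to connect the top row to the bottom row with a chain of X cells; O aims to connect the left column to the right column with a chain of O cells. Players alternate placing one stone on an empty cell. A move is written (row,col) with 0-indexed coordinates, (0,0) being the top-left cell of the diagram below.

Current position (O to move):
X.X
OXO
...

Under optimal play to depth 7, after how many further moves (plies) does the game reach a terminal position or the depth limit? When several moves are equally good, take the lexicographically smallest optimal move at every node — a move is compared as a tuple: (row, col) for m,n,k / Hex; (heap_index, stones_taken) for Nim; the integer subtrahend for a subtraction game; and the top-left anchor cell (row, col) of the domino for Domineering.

[X.X/OXO/...] O move#1: (0,1):-1/XOX/OXO/...*, (2,0):-1/X.X/OXO/O.., (2,1):-1/X.X/OXO/.O., (2,2):-1/X.X/OXO/..O
[XOX/OXO/...] X move#2: (2,0):+1/XOX/OXO/X..*, (2,1):+1/XOX/OXO/.X., (2,2):+1/XOX/OXO/..X
[XOX/OXO/X..] end (terminal -1, O#3); searched X.X/OXO/... to 7

PV length from [X.X/OXO/...]: 2 plies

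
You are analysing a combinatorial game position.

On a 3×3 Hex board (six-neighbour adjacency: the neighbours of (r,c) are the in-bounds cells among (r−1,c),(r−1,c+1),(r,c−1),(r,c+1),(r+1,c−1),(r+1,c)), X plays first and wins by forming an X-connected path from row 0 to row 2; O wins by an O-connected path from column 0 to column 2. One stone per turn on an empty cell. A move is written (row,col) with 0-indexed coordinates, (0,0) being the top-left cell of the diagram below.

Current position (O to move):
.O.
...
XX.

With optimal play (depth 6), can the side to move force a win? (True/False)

ply 1, O at .O./.../XX. | (0,0)=-1→OO./.../XX.; (0,2)=+1→.OO/.../XX.*; (1,0)=-1→.O./O../XX.; (1,1)=+1→.O./.O./XX.; (1,2)=+1→.O./..O/XX.; (2,2)=-1→.O./.../XXO
ply 2, X at .OO/.../XX. | (0,0)=-1→XOO/.../XX.*; (1,0)=-1→.OO/X../XX.; (1,1)=-1→.OO/.X./XX.; (1,2)=-1→.OO/..X/XX.; (2,2)=-1→.OO/.../XXX
ply 3, O at XOO/.../XX. | (1,0)=+1→XOO/O../XX.*; (1,1)=-1→XOO/.O./XX.; (1,2)=-1→XOO/..O/XX.; (2,2)=-1→XOO/.../XXO
ply 4: XOO/O../XX. is terminal -1 (X); from .O./.../XX. depth 6

O winning at [.O./.../XX.]: True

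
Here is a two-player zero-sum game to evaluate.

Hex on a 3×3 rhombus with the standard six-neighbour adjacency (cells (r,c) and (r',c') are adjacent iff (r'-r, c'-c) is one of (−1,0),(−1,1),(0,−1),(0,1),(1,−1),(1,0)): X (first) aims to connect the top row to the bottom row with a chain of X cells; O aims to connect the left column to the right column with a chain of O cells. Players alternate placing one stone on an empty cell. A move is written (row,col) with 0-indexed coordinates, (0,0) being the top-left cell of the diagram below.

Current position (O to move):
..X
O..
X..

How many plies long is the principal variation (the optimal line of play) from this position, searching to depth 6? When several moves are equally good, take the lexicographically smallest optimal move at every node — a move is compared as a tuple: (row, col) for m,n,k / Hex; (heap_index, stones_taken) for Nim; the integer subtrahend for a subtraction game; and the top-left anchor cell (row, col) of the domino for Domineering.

ply 1, O at ..X/O../X.. | (0,0)=-1→O.X/O../X..*; (0,1)=-1→.OX/O../X..; (1,1)=-1→..X/OO./X..; (1,2)=-1→..X/O.O/X..; (2,1)=-1→..X/O../XO.; (2,2)=-1→..X/O../X.O
ply 2, X at O.X/O../X.. | (0,1)=+1→OXX/O../X..*; (1,1)=+1→O.X/OX./X..; (1,2)=+1→O.X/O.X/X..; (2,1)=+1→O.X/O../XX.; (2,2)=+1→O.X/O../X.X
ply 3, O at OXX/O../X.. | (1,1)=-1→OXX/OO./X..*; (1,2)=-1→OXX/O.O/X..; (2,1)=-1→OXX/O../XO.; (2,2)=-1→OXX/O../X.O
ply 4, X at OXX/OO./X.. | (1,2)=+1→OXX/OOX/X..*; (2,1)=-1→OXX/OO./XX.; (2,2)=-1→OXX/OO./X.X
ply 5, O at OXX/OOX/X.. | (2,1)=-1→OXX/OOX/XO.*; (2,2)=-1→OXX/OOX/X.O
ply 6, X at OXX/OOX/XO. | (2,2)=+1→OXX/OOX/XOX*
ply 7: OXX/OOX/XOX is terminal -1 (O); from ..X/O../X.. depth 6

PV length from [..X/O../X..]: 6 plies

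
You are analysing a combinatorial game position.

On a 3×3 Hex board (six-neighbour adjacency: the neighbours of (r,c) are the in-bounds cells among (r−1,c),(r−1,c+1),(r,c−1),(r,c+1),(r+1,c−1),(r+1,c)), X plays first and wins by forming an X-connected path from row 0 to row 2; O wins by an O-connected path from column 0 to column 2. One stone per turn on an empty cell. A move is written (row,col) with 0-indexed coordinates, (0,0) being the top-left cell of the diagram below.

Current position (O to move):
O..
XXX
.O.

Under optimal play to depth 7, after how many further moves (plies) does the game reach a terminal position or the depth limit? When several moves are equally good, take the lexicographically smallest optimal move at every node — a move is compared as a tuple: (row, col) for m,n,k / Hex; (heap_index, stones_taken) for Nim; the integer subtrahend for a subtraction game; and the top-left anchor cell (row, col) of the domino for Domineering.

PV length from [O../XXX/.O.]: 4 plies

p1 O@[O../XXX/.O.]: (0,1)[OO./XXX/.O.]-1* (0,2)[O.O/XXX/.O.]-1 (2,0)[O../XXX/OO.]-1 (2,2)[O../XXX/.OO]-1
p2 X@[OO./XXX/.O.]: (0,2)[OOX/XXX/.O.]+1* (2,0)[OO./XXX/XO.]-1 (2,2)[OO./XXX/.OX]-1
p3 O@[OOX/XXX/.O.]: (2,0)[OOX/XXX/OO.]-1* (2,2)[OOX/XXX/.OO]-1
p4 X@[OOX/XXX/OO.]: (2,2)[OOX/XXX/OOX]+1*
p5 O@[OOX/XXX/OOX] terminal -1; root [O../XXX/.O.] d7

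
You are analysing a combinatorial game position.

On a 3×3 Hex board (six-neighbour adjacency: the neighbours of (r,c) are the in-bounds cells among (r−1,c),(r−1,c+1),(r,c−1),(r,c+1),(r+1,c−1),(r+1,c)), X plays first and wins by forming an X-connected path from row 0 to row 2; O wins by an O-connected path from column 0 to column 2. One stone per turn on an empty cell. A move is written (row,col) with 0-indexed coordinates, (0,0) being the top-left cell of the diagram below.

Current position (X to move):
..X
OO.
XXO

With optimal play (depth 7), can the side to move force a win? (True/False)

X winning at [..X/OO./XXO]: True

ply 1, X at ..X/OO./XXO | (0,0)=-1→X.X/OO./XXO; (0,1)=-1→.XX/OO./XXO; (1,2)=+1→..X/OOX/XXO*
ply 2: ..X/OOX/XXO is terminal -1 (O); from ..X/OO./XXO depth 7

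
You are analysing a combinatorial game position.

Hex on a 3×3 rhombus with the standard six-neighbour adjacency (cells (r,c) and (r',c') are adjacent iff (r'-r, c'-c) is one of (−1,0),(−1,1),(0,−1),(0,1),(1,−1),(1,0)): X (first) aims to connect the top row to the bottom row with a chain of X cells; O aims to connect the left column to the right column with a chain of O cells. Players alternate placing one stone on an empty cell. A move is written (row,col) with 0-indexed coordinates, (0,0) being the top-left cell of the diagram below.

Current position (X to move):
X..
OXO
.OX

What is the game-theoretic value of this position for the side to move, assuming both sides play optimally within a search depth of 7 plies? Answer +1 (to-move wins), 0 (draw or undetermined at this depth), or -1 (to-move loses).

[X../OXO/.OX] X move#1: (0,1):-1/XX./OXO/.OX, (0,2):-1/X.X/OXO/.OX, (2,0):+1/X../OXO/XOX*
[X../OXO/XOX] O move#2: (0,1):-1/XO./OXO/XOX*, (0,2):-1/X.O/OXO/XOX
[XO./OXO/XOX] X move#3: (0,2):+1/XOX/OXO/XOX*
[XOX/OXO/XOX] end (terminal -1, O#4); searched X../OXO/.OX to 7

value(X../OXO/.OX, X) = +1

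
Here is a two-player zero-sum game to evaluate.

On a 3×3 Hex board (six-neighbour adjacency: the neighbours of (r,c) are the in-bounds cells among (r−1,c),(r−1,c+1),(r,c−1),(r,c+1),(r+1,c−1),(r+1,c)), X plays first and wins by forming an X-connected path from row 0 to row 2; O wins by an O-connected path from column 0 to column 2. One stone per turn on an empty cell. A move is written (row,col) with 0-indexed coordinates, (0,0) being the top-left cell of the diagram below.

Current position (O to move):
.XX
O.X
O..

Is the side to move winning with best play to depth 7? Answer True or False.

p1 O@[.XX/O.X/O..]: (0,0)[OXX/O.X/O..]-1* (1,1)[.XX/OOX/O..]-1 (2,1)[.XX/O.X/OO.]-1 (2,2)[.XX/O.X/O.O]-1
p2 X@[OXX/O.X/O..]: (1,1)[OXX/OXX/O..]+1* (2,1)[OXX/O.X/OX.]+1 (2,2)[OXX/O.X/O.X]+1
p3 O@[OXX/OXX/O..]: (2,1)[OXX/OXX/OO.]-1* (2,2)[OXX/OXX/O.O]-1
p4 X@[OXX/OXX/OO.]: (2,2)[OXX/OXX/OOX]+1*
p5 O@[OXX/OXX/OOX] terminal -1; root [.XX/O.X/O..] d7

O winning at [.XX/O.X/O..]: False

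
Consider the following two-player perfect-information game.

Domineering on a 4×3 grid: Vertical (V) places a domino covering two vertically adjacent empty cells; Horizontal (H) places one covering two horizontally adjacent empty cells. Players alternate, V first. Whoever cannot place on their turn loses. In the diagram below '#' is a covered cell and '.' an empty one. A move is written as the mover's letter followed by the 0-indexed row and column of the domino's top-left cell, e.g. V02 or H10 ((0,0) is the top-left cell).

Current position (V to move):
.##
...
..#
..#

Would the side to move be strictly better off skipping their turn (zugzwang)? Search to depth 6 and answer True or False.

ply 1, V at .##/.../..#/..# | V00=-1→###/#../..#/..#; V10=+1→.##/#../#.#/..#*; V11=+1→.##/.#./.##/..#; V20=+1→.##/.../#.#/#.#; V21=+1→.##/.../.##/.##
ply 2, H at .##/#../#.#/..# | H11=-1→.##/###/#.#/..#*; H30=-1→.##/#../#.#/###
ply 3, V at .##/###/#.#/..# | V21=+1→.##/###/###/.##*
ply 4: .##/###/###/.## is terminal -1 (H); from .##/.../..#/..# depth 6
if V skipped the turn, H would face:
~ ply 1, H at .##/.../..#/..# | H10=-1→.##/##./..#/..#; H11=-1→.##/.##/..#/..#; H20=+1→.##/.../###/..#*; H30=-1→.##/.../..#/###
~ ply 2, V at .##/.../###/..# | V00=-1→###/#../###/..#*
~ ply 3, H at ###/#../###/..# | H11=+1→###/###/###/..#*; H30=+1→###/#../###/###
~ ply 4: ###/###/###/..# is terminal -1 (V); from .##/.../..#/..# depth 6
compare (V): move=+1 vs pass=-1

zugzwang(.##/.../..#/..#, V) = False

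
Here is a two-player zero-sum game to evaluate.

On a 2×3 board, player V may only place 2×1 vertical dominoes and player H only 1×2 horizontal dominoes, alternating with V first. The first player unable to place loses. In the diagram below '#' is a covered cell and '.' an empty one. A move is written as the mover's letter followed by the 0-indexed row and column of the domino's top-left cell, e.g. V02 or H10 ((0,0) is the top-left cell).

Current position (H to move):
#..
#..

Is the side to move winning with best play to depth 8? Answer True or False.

H winning at [#../#..]: True

ply 1, H at #../#.. | H01=+1→###/#..*; H11=+1→#../###
ply 2: ###/#.. is terminal -1 (V); from #../#.. depth 8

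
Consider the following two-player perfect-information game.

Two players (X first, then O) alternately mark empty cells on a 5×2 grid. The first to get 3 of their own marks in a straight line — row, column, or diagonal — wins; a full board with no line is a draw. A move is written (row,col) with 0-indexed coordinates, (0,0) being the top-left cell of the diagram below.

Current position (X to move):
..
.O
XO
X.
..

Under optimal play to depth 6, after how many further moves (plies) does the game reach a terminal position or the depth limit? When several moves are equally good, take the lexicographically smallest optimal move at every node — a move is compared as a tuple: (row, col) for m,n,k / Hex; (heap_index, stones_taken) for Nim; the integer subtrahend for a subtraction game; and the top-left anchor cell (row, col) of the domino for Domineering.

p1 X@[../.O/XO/X./..]: (0,0)[X./.O/XO/X./..]-1 (0,1)[.X/.O/XO/X./..]-1 (1,0)[../XO/XO/X./..]+1* (3,1)[../.O/XO/XX/..]-1 (4,0)[../.O/XO/X./X.]+1 (4,1)[../.O/XO/X./.X]-1
p2 O@[../XO/XO/X./..] terminal -1; root [../.O/XO/X./..] d6

PV length from [../.O/XO/X./..]: 1 ply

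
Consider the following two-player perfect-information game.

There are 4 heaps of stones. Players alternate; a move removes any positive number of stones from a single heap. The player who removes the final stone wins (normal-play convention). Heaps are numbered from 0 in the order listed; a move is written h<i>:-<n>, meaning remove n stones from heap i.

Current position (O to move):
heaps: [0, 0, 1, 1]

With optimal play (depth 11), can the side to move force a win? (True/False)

O winning at [(0,0,1,1)]: False

[(0,0,1,1)] O move#1: h2:-1:-1/(0,0,0,1)*, h3:-1:-1/(0,0,1,0)
[(0,0,0,1)] X move#2: h3:-1:+1/(0,0,0,0)*
[(0,0,0,0)] end (terminal -1, O#3); searched (0,0,1,1) to 11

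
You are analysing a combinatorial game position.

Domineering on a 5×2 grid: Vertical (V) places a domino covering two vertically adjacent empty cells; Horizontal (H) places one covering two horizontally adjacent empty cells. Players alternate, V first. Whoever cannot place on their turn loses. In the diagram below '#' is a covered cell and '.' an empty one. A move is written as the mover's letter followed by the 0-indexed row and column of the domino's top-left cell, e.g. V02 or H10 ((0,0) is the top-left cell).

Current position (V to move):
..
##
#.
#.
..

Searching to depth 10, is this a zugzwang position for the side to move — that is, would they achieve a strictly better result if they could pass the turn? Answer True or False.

[../##/#./#./..] V move#1: V21:-1/../##/##/##/..*, V31:-1/../##/#./##/.#
[../##/##/##/..] H move#2: H00:+1/##/##/##/##/..*, H40:+1/../##/##/##/##
[##/##/##/##/..] end (terminal -1, V#3); searched ../##/#./#./.. to 10
pass branch (H moves first from the same position):
  | [../##/#./#./..] H move#1: H00:-1/##/##/#./#./.., H40:+1/../##/#./#./##*
  | [../##/#./#./##] V move#2: V21:-1/../##/##/##/##*
  | [../##/##/##/##] H move#3: H00:+1/##/##/##/##/##*
  | [##/##/##/##/##] end (terminal -1, V#4); searched ../##/#./#./.. to 10
V moving scores -1; V passing scores -1

zugzwang(../##/#./#./.., V) = False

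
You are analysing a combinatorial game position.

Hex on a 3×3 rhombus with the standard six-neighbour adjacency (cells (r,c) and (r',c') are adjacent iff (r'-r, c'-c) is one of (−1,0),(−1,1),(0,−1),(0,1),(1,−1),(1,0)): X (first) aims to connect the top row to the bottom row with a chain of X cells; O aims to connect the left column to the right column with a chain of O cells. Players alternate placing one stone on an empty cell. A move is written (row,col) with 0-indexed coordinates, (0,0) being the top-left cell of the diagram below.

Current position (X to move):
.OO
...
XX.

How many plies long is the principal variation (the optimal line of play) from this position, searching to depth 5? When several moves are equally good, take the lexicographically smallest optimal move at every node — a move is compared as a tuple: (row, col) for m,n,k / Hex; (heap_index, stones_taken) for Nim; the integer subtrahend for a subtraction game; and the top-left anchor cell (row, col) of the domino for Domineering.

p1 X@[.OO/.../XX.]: (0,0)[XOO/.../XX.]-1* (1,0)[.OO/X../XX.]-1 (1,1)[.OO/.X./XX.]-1 (1,2)[.OO/..X/XX.]-1 (2,2)[.OO/.../XXX]-1
p2 O@[XOO/.../XX.]: (1,0)[XOO/O../XX.]+1* (1,1)[XOO/.O./XX.]-1 (1,2)[XOO/..O/XX.]-1 (2,2)[XOO/.../XXO]-1
p3 X@[XOO/O../XX.] terminal -1; root [.OO/.../XX.] d5

PV length from [.OO/.../XX.]: 2 plies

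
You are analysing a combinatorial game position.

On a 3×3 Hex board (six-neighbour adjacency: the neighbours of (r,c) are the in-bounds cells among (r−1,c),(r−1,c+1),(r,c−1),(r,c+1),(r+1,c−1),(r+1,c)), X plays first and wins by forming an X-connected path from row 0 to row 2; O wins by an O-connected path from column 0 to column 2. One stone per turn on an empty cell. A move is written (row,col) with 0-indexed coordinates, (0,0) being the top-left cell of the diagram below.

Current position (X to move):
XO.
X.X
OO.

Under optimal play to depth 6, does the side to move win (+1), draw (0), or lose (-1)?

p1 X@[XO./X.X/OO.]: (0,2)[XOX/X.X/OO.]-1 (1,1)[XO./XXX/OO.]-1 (2,2)[XO./X.X/OOX]+1*
p2 O@[XO./X.X/OOX]: (0,2)[XOO/X.X/OOX]-1* (1,1)[XO./XOX/OOX]-1
p3 X@[XOO/X.X/OOX]: (1,1)[XOO/XXX/OOX]+1*
p4 O@[XOO/XXX/OOX] terminal -1; root [XO./X.X/OO.] d6

value(XO./X.X/OO., X) = +1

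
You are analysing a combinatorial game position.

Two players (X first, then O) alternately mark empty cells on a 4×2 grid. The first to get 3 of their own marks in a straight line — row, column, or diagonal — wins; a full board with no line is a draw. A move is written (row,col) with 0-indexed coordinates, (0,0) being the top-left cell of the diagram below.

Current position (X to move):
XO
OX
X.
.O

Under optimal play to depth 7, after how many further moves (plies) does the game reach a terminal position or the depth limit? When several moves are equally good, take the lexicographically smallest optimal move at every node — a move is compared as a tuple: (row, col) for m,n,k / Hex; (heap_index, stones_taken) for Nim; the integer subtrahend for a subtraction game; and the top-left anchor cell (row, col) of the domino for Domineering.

PV length from [XO/OX/X./.O]: 2 plies

ply 1, X at XO/OX/X./.O | (2,1)=+0→XO/OX/XX/.O*; (3,0)=+0→XO/OX/X./XO
ply 2, O at XO/OX/XX/.O | (3,0)=+0→XO/OX/XX/OO*
ply 3: XO/OX/XX/OO is terminal +0 (X); from XO/OX/X./.O depth 7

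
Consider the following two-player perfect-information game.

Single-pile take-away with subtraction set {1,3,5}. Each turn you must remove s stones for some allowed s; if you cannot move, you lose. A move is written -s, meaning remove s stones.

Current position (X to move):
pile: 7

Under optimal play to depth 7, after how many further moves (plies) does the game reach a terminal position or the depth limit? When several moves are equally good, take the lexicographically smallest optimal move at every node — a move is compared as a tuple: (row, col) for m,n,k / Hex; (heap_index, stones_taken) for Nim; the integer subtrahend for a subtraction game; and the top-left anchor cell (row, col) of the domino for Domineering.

PV length from [7]: 7 plies

p1 X@[7]: -1[6]+1* -3[4]+1 -5[2]+1
p2 O@[6]: -1[5]-1* -3[3]-1 -5[1]-1
p3 X@[5]: -1[4]+1* -3[2]+1 -5[0]+1
p4 O@[4]: -1[3]-1* -3[1]-1
p5 X@[3]: -1[2]+1* -3[0]+1
p6 O@[2]: -1[1]-1*
p7 X@[1]: -1[0]+1*
p8 O@[0] terminal -1; root [7] d7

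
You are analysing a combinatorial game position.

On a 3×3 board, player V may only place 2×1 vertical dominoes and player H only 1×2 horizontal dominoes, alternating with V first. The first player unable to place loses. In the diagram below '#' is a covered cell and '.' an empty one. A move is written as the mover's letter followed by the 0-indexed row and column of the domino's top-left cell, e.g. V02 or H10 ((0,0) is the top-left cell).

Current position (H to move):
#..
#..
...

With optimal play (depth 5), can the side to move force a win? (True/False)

[#../#../...] H move#1: H01:-1/###/#../..., H11:+1/#../###/...*, H20:-1/#../#../##., H21:-1/#../#../.##
[#../###/...] end (terminal -1, V#2); searched #../#../... to 5

H winning at [#../#../...]: True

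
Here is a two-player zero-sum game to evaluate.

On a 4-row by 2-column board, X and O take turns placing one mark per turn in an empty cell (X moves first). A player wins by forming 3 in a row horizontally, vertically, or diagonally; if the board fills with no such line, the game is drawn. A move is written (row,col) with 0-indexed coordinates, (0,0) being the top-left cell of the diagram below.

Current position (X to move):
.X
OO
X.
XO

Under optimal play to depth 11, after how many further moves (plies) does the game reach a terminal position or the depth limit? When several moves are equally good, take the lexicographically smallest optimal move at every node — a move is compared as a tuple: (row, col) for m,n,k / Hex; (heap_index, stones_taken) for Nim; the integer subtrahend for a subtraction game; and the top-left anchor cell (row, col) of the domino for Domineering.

PV length from [.X/OO/X./XO]: 2 plies

[.X/OO/X./XO] X move#1: (0,0):-1/XX/OO/X./XO, (2,1):+0/.X/OO/XX/XO*
[.X/OO/XX/XO] O move#2: (0,0):+0/OX/OO/XX/XO*
[OX/OO/XX/XO] end (terminal +0, X#3); searched .X/OO/X./XO to 11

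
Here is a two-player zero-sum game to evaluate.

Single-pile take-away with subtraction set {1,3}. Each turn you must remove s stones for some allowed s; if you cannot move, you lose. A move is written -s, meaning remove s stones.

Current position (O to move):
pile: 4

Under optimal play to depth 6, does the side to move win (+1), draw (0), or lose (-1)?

value(4, O) = -1

ply 1, O at 4 | -1=-1→3*; -3=-1→1
ply 2, X at 3 | -1=+1→2*; -3=+1→0
ply 3, O at 2 | -1=-1→1*
ply 4, X at 1 | -1=+1→0*
ply 5: 0 is terminal -1 (O); from 4 depth 6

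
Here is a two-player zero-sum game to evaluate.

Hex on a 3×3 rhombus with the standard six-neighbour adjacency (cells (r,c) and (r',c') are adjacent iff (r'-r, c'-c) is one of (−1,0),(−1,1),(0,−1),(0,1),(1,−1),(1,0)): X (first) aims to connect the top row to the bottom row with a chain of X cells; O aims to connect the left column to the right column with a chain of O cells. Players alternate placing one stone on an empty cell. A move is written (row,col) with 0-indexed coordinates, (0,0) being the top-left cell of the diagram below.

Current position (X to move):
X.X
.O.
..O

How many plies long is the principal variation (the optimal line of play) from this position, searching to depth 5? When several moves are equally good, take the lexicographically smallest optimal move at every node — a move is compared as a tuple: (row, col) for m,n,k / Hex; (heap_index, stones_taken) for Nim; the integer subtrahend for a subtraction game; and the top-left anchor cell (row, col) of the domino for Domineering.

PV length from [X.X/.O./..O]: 4 plies

p1 X@[X.X/.O./..O]: (0,1)[XXX/.O./..O]-1* (1,0)[X.X/XO./..O]-1 (1,2)[X.X/.OX/..O]-1 (2,0)[X.X/.O./X.O]-1 (2,1)[X.X/.O./.XO]-1
p2 O@[XXX/.O./..O]: (1,0)[XXX/OO./..O]+1* (1,2)[XXX/.OO/..O]+1 (2,0)[XXX/.O./O.O]+1 (2,1)[XXX/.O./.OO]+1
p3 X@[XXX/OO./..O]: (1,2)[XXX/OOX/..O]-1* (2,0)[XXX/OO./X.O]-1 (2,1)[XXX/OO./.XO]-1
p4 O@[XXX/OOX/..O]: (2,0)[XXX/OOX/O.O]-1 (2,1)[XXX/OOX/.OO]+1*
p5 X@[XXX/OOX/.OO] terminal -1; root [X.X/.O./..O] d5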